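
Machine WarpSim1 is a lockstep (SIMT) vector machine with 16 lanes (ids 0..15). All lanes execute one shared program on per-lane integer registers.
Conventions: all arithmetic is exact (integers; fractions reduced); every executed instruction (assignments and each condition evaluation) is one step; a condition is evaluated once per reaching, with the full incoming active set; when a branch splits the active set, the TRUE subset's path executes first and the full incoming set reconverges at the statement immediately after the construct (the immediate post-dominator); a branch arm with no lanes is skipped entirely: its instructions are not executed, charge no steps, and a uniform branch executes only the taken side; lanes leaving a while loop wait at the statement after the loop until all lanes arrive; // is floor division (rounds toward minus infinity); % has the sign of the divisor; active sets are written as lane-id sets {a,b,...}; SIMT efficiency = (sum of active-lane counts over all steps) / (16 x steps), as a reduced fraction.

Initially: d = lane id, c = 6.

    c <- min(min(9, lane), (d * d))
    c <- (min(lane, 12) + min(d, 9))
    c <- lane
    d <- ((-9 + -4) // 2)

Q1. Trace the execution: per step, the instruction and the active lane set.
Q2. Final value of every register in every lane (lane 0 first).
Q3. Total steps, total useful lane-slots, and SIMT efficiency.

step 0: c <- min(min(9, lane), (d * d)) {0,1,2,3,4,5,6,7,8,9,10,11,12,13,14,15}
step 1: c <- (min(lane, 12) + min(d, 9)) {0,1,2,3,4,5,6,7,8,9,10,11,12,13,14,15}
step 2: c <- lane                    {0,1,2,3,4,5,6,7,8,9,10,11,12,13,14,15}
step 3: d <- ((-9 + -4) // 2)        {0,1,2,3,4,5,6,7,8,9,10,11,12,13,14,15}

Answer: 4 steps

d: -7,-7,-7,-7,-7,-7,-7,-7,-7,-7,-7,-7,-7,-7,-7,-7
c: 0,1,2,3,4,5,6,7,8,9,10,11,12,13,14,15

steps = 4; useful = 64; efficiency = 64/64 = 1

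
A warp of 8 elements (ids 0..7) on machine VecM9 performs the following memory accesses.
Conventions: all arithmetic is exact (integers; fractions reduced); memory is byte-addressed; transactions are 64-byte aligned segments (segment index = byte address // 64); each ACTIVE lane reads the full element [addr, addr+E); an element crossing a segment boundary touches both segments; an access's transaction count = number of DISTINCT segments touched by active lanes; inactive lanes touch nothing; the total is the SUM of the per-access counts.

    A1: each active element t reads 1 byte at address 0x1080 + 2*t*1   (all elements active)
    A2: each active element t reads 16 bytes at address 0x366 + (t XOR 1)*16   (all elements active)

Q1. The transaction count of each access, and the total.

A1: 1 transaction
A2: 3 transactions

Answer: 1,3; total 4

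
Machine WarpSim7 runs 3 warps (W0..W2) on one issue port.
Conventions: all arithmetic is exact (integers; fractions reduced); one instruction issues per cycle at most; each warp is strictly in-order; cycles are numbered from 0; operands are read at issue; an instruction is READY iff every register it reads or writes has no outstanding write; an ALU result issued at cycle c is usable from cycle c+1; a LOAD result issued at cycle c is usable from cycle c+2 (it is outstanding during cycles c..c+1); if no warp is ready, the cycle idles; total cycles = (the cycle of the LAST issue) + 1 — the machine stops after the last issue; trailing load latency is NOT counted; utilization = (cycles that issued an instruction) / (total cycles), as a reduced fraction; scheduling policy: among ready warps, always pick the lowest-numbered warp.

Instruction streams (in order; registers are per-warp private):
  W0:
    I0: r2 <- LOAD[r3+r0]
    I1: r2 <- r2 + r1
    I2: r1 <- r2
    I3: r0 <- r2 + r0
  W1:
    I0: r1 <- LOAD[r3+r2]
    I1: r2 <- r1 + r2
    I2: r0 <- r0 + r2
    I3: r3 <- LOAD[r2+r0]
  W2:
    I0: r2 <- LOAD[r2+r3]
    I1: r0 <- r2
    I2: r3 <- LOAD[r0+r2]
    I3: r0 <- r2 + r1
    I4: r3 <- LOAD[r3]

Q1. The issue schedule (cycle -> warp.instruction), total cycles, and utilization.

cycle 0: W0.I0
cycle 1: W1.I0
cycle 2: W0.I1
cycle 3: W0.I2
cycle 4: W0.I3
cycle 5: W1.I1
cycle 6: W1.I2
cycle 7: W1.I3
cycle 8: W2.I0
cycle 9: idle
cycle 10: W2.I1
cycle 11: W2.I2
cycle 12: W2.I3
cycle 13: W2.I4

Answer: 14 cycles, utilization 13/14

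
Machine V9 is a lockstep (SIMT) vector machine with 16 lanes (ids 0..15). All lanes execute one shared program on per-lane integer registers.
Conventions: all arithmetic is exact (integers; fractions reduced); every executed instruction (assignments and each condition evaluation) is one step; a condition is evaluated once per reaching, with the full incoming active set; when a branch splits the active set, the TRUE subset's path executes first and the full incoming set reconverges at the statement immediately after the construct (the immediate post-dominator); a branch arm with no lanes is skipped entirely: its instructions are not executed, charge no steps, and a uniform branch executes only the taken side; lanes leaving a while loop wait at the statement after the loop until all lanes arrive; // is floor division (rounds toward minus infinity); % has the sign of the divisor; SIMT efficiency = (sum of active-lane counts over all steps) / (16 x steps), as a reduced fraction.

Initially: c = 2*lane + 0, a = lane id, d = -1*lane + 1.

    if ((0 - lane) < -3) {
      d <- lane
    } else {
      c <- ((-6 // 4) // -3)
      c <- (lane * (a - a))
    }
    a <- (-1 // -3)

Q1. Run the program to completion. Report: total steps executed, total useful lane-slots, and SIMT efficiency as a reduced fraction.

Answer: 5 steps, 52 useful, 13/20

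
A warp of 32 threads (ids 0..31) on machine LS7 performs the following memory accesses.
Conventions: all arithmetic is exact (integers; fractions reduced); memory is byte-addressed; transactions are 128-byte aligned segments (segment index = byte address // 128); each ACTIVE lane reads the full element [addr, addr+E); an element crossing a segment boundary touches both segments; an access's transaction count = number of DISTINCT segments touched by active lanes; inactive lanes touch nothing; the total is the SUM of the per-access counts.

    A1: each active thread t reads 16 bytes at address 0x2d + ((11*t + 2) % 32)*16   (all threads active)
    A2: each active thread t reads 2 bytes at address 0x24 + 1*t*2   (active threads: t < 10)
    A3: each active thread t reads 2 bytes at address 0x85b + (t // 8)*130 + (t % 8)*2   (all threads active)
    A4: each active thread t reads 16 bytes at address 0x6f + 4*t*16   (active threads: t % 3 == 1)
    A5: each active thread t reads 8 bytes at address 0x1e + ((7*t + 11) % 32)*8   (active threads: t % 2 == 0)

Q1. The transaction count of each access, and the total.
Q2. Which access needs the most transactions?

A1: 5 transactions
A2: 1 transaction
A3: 4 transactions
A4: 11 transactions
A5: 3 transactions

Answer: 5,1,4,11,3; total 24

Answer: A4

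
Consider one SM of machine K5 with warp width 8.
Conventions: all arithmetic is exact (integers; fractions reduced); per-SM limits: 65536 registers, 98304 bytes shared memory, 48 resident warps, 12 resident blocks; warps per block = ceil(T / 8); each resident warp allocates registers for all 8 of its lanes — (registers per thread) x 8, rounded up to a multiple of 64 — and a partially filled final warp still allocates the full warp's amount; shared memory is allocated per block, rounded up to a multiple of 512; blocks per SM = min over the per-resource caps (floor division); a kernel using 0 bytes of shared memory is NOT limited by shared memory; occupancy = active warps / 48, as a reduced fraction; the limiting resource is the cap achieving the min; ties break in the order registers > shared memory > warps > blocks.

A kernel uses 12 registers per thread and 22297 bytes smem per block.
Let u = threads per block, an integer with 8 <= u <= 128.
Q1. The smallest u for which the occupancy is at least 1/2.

Answer: u = 41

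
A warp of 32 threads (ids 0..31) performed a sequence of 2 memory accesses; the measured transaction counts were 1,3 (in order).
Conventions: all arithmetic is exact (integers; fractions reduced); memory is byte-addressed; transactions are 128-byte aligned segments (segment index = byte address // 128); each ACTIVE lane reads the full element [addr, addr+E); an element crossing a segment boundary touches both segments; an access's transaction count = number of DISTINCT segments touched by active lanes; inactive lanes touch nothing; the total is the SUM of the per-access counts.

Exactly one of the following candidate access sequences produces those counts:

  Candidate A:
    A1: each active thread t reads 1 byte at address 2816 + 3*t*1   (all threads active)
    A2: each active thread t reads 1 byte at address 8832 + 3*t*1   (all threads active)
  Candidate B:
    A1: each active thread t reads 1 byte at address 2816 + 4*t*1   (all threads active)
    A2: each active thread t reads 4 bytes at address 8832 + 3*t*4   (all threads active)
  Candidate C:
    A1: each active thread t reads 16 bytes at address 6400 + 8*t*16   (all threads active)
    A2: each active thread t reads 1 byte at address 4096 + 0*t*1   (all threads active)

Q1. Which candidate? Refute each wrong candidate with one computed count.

A: A2 gives 1 transaction, not 3
C: A1 gives 32 transactions, not 1
B: all counts match (1,3)

Answer: B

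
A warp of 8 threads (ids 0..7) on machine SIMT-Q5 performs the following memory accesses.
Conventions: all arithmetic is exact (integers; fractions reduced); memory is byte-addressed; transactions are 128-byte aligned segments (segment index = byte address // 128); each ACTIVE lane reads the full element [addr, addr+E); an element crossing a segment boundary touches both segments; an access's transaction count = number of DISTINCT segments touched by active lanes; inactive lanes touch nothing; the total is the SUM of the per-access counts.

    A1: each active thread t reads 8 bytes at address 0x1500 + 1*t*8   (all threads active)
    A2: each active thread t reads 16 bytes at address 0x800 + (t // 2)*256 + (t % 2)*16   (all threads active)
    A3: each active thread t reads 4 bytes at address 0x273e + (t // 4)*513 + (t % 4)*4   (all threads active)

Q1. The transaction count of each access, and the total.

A1: 1 transaction
A2: 4 transactions
A3: 2 transactions

Answer: 1,4,2; total 7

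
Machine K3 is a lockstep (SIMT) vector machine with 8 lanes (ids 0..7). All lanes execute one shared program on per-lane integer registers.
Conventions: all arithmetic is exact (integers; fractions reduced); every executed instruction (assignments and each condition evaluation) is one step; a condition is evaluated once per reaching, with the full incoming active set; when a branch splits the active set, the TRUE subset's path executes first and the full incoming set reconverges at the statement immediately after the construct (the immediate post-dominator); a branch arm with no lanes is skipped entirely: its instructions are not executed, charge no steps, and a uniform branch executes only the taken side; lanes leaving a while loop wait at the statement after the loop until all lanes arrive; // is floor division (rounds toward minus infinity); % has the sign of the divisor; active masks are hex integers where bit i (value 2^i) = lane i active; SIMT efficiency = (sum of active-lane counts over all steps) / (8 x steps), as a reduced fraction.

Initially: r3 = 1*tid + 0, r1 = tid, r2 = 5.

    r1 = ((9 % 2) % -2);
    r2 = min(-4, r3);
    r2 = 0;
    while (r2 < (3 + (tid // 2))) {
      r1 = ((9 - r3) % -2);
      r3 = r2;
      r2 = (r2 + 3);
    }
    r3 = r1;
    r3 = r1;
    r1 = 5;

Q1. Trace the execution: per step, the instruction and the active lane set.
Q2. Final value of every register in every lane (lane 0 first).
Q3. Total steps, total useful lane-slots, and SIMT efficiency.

step 0: r1 <- ((9 % 2) % -2)         0xff
step 1: r2 <- min(-4, r3)            0xff
step 2: r2 <- 0                      0xff
step 3: eval (r2 < (3 + (tid // 2))) 0xff
step 4: r1 <- ((9 - r3) % -2)        0xff
step 5: r3 <- r2                     0xff
step 6: r2 <- (r2 + 3)               0xff
step 7: eval (r2 < (3 + (tid // 2))) 0xff
step 8: r1 <- ((9 - r3) % -2)        0xfc
step 9: r3 <- r2                     0xfc
step 10: r2 <- (r2 + 3)               0xfc
step 11: eval (r2 < (3 + (tid // 2))) 0xfc
step 12: r3 <- r1                     0xff
step 13: r3 <- r1                     0xff
step 14: r1 <- 5                      0xff

Answer: 15 steps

r3: -1,0,-1,-1,-1,-1,-1,-1
r1: 5,5,5,5,5,5,5,5
r2: 3,3,6,6,6,6,6,6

steps = 15; useful = 112; efficiency = 112/120 = 14/15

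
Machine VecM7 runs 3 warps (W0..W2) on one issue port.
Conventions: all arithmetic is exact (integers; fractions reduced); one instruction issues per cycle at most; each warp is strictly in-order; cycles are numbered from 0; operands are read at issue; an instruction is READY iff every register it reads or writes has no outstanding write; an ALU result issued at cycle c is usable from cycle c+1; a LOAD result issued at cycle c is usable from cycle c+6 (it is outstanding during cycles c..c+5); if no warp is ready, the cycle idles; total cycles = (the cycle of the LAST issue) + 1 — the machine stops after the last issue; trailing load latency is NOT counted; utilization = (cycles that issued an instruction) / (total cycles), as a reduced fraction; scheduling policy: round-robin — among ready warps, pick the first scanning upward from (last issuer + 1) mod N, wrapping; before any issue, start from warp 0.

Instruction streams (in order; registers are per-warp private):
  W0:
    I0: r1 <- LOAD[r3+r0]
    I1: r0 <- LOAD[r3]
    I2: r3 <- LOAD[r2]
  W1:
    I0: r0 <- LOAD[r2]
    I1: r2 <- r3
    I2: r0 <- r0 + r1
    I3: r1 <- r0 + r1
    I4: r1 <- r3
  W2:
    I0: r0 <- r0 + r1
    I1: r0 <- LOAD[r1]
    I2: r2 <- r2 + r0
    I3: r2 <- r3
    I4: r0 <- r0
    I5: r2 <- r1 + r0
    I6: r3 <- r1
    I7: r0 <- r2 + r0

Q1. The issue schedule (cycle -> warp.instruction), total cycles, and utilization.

cycle 0: W0.I0
cycle 1: W1.I0
cycle 2: W2.I0
cycle 3: W0.I1
cycle 4: W1.I1
cycle 5: W2.I1
cycle 6: W0.I2
cycle 7: W1.I2
cycle 8: W1.I3
cycle 9: W1.I4
cycle 10: idle
cycle 11: W2.I2
cycle 12: W2.I3
cycle 13: W2.I4
cycle 14: W2.I5
cycle 15: W2.I6
cycle 16: W2.I7

Answer: 17 cycles, utilization 16/17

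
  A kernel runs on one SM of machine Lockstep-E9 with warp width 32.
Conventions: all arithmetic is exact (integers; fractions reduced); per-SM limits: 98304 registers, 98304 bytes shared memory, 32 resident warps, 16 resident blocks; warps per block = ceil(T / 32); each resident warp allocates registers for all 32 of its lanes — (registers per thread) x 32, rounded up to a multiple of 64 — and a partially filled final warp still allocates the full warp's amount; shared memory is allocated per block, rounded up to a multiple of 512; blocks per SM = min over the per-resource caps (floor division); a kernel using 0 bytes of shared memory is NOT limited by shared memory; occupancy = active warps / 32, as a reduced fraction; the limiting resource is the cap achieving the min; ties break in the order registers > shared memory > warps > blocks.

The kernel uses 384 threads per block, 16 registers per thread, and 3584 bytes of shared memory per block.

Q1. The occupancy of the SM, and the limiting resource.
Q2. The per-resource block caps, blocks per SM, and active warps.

Answer: occupancy 3/4, limited by warps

registers: 16 blocks
shared memory: 27 blocks
warps: 2 blocks
blocks: 16 blocks

Answer: 2 blocks, 24 active warps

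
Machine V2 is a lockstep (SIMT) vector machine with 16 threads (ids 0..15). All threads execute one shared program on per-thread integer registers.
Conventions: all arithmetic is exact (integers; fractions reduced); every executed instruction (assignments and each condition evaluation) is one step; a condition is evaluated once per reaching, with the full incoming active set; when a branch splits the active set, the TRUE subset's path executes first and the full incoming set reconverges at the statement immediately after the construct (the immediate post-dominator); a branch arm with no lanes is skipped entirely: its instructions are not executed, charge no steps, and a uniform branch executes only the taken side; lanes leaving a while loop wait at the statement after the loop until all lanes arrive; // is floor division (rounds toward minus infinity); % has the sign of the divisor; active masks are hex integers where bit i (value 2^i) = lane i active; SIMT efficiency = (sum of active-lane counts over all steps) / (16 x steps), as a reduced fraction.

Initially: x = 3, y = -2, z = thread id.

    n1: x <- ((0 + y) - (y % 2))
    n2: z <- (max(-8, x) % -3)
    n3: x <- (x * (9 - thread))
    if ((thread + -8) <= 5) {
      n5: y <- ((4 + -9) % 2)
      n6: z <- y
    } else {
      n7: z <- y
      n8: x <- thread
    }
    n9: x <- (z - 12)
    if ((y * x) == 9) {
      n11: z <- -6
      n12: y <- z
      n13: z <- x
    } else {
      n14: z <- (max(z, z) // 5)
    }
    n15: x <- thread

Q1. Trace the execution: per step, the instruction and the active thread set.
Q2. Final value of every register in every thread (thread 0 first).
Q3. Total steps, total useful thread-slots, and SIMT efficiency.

step 0: x <- ((0 + y) - (y % 2))     0xffff
step 1: z <- (max(-8, x) % -3)       0xffff
step 2: x <- (x * (9 - thread))      0xffff
step 3: eval ((thread + -8) <= 5)    0xffff
step 4: y <- ((4 + -9) % 2)          0x3fff
step 5: z <- y                       0x3fff
step 6: z <- y                       0xc000
step 7: x <- thread                  0xc000
step 8: x <- (z - 12)                0xffff
step 9: eval ((y * x) == 9)          0xffff
step 10: z <- (max(z, z) // 5)        0xffff
step 11: x <- thread                  0xffff

Answer: 12 steps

x: 0,1,2,3,4,5,6,7,8,9,10,11,12,13,14,15
y: 1,1,1,1,1,1,1,1,1,1,1,1,1,1,-2,-2
z: 0,0,0,0,0,0,0,0,0,0,0,0,0,0,-1,-1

steps = 12; useful = 160; efficiency = 160/192 = 5/6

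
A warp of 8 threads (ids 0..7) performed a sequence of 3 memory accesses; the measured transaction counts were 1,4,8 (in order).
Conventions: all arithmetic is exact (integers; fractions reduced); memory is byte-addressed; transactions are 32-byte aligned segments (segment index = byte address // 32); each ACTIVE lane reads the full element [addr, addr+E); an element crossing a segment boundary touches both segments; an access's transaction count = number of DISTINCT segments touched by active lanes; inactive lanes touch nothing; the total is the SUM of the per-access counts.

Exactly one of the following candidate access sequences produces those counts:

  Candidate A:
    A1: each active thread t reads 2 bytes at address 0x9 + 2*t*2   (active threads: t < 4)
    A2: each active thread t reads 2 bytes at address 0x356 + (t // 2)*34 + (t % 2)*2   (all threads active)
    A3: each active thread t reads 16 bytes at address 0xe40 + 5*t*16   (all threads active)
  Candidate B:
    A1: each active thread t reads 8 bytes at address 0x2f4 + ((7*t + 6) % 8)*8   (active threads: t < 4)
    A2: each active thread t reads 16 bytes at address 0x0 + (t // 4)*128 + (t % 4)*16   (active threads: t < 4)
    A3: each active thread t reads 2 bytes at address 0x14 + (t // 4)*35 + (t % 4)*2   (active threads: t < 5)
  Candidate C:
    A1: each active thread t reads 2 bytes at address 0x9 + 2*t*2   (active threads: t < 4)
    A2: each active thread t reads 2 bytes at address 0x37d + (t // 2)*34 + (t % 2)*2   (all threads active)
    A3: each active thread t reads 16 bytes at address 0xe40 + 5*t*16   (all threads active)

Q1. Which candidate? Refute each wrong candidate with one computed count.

B: A1 gives 2 transactions, not 1
C: A2 gives 5 transactions, not 4
A: all counts match (1,4,8)

Answer: A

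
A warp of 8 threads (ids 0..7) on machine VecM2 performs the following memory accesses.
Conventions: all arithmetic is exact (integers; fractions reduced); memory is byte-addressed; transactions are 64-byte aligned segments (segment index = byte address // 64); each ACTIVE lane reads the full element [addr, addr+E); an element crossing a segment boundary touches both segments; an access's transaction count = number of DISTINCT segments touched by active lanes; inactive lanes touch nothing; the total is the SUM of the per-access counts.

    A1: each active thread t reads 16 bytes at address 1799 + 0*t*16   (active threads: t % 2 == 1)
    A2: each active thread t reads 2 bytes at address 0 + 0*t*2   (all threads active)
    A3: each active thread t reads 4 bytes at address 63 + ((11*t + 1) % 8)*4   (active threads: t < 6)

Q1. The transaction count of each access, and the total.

A1: 1 transaction
A2: 1 transaction
A3: 2 transactions

Answer: 1,1,2; total 4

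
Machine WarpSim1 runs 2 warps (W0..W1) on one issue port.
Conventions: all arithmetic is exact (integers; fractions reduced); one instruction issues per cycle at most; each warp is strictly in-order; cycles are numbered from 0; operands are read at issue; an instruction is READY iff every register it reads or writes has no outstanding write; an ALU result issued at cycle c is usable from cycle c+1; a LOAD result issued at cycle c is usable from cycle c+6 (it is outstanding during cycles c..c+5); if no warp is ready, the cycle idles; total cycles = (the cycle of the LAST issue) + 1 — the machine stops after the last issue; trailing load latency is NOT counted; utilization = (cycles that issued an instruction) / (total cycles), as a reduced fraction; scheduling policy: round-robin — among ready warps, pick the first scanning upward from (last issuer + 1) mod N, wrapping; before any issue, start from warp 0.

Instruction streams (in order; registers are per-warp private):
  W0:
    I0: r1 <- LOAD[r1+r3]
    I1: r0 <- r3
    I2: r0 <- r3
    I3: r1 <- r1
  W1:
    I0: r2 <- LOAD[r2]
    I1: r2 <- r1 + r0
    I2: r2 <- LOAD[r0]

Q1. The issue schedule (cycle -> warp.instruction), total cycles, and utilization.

cycle 0: W0.I0
cycle 1: W1.I0
cycle 2: W0.I1
cycle 3: W0.I2
cycle 4: idle
cycle 5: idle
cycle 6: W0.I3
cycle 7: W1.I1
cycle 8: W1.I2

Answer: 9 cycles, utilization 7/9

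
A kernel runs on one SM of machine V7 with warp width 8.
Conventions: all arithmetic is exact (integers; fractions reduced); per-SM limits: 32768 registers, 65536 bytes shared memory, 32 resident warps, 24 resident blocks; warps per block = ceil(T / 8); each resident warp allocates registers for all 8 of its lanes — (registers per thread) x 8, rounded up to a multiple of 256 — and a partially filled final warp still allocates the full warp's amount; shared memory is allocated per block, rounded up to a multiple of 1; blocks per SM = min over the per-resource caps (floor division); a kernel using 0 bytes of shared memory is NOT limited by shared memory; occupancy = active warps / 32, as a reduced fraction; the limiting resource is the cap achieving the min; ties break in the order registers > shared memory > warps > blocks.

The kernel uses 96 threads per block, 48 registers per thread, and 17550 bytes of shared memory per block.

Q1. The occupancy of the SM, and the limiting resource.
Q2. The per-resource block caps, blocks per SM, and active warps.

Answer: occupancy 3/4, limited by warps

registers: 5 blocks
shared memory: 3 blocks
warps: 2 blocks
blocks: 24 blocks

Answer: 2 blocks, 24 active warps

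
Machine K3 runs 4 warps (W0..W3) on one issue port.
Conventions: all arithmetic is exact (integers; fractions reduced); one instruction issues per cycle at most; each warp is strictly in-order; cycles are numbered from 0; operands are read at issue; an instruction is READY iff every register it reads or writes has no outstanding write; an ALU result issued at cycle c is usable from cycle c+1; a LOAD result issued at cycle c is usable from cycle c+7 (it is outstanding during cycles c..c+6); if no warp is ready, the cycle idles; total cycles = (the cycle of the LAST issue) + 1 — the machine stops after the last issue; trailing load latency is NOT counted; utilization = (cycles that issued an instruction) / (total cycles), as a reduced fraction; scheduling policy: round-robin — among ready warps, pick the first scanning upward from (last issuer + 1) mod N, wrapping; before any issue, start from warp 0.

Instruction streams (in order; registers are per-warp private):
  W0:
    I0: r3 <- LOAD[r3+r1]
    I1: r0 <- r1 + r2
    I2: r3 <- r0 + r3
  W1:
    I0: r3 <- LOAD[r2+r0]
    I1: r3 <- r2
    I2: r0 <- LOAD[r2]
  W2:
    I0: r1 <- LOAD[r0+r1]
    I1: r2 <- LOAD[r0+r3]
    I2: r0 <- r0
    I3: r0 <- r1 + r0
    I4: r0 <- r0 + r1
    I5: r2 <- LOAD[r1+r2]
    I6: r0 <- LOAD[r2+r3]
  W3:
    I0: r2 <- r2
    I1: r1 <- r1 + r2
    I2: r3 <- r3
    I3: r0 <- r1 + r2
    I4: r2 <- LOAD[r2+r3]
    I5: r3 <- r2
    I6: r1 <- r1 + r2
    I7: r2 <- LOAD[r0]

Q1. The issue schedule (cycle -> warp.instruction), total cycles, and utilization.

cycle 0: W0.I0
cycle 1: W1.I0
cycle 2: W2.I0
cycle 3: W3.I0
cycle 4: W0.I1
cycle 5: W2.I1
cycle 6: W3.I1
cycle 7: W0.I2
cycle 8: W1.I1
cycle 9: W2.I2
cycle 10: W3.I2
cycle 11: W1.I2
cycle 12: W2.I3
cycle 13: W3.I3
cycle 14: W2.I4
cycle 15: W3.I4
cycle 16: W2.I5
cycle 17: idle
cycle 18: idle
cycle 19: idle
cycle 20: idle
cycle 21: idle
cycle 22: W3.I5
cycle 23: W2.I6
cycle 24: W3.I6
cycle 25: W3.I7

Answer: 26 cycles, utilization 21/26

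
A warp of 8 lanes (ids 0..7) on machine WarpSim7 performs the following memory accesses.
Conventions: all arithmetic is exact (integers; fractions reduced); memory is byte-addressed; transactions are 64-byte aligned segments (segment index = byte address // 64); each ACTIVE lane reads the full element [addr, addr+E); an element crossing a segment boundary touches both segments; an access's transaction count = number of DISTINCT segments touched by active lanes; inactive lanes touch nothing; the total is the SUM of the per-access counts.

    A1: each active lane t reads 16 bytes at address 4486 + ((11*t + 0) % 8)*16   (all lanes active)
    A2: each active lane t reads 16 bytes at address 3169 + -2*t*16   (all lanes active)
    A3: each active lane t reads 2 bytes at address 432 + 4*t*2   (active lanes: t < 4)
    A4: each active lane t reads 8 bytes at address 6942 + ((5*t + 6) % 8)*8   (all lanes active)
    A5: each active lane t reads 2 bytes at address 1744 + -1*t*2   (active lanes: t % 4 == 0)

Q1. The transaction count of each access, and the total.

A1: 3 transactions
A2: 4 transactions
A3: 2 transactions
A4: 2 transactions
A5: 1 transaction

Answer: 3,4,2,2,1; total 12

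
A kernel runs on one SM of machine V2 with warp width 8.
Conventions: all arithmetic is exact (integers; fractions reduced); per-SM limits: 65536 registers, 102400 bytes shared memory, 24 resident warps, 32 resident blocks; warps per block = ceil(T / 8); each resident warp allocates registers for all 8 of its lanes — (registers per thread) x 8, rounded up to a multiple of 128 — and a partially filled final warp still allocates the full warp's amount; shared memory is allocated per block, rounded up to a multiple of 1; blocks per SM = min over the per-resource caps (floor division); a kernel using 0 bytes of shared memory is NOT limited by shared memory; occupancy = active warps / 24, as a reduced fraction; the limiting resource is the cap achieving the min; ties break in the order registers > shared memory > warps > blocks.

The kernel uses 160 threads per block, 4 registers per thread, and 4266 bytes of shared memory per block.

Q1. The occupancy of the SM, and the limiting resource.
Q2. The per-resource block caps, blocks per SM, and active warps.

Answer: occupancy 5/6, limited by warps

registers: 25 blocks
shared memory: 24 blocks
warps: 1 block
blocks: 32 blocks

Answer: 1 block, 20 active warps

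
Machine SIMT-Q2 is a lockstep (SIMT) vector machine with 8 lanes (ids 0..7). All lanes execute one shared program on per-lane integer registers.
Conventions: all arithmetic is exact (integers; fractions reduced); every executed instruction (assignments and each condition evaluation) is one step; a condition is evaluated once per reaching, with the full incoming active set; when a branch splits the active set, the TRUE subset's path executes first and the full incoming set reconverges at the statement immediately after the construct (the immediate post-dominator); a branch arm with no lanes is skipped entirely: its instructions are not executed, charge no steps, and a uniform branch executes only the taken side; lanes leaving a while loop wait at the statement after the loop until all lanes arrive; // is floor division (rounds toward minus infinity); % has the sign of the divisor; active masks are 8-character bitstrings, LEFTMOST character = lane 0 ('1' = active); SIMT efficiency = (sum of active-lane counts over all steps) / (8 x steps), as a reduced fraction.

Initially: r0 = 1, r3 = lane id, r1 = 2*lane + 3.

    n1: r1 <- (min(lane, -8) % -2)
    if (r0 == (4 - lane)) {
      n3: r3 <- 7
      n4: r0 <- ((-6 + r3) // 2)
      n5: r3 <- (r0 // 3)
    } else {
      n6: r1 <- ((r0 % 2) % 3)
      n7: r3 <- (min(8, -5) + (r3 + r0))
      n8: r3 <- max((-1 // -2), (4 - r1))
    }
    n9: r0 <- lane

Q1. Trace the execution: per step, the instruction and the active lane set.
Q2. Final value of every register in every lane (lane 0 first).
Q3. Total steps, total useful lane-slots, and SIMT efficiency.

step 0: r1 <- (min(lane, -8) % -2)   11111111
step 1: eval (r0 == (4 - lane))      11111111
step 2: r3 <- 7                      00010000
step 3: r0 <- ((-6 + r3) // 2)       00010000
step 4: r3 <- (r0 // 3)              00010000
step 5: r1 <- ((r0 % 2) % 3)         11101111
step 6: r3 <- (min(8, -5) + (r3 + r0)) 11101111
step 7: r3 <- max((-1 // -2), (4 - r1)) 11101111
step 8: r0 <- lane                   11111111

Answer: 9 steps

r0: 0,1,2,3,4,5,6,7
r3: 3,3,3,0,3,3,3,3
r1: 1,1,1,0,1,1,1,1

steps = 9; useful = 48; efficiency = 48/72 = 2/3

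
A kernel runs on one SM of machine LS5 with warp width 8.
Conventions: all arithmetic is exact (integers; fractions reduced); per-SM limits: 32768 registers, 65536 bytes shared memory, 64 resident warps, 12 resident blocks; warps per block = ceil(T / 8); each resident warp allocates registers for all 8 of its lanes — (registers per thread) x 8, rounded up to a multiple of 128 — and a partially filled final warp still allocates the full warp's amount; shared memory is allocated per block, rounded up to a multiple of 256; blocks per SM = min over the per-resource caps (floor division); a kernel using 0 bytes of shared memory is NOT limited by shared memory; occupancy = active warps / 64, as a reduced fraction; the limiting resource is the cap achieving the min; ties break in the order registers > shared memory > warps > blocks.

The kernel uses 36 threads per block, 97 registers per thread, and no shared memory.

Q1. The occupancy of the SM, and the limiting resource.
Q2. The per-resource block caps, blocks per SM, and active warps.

Answer: occupancy 35/64, limited by registers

registers: 7 blocks
shared memory: no limit (kernel uses none)
warps: 12 blocks
blocks: 12 blocks

Answer: 7 blocks, 35 active warps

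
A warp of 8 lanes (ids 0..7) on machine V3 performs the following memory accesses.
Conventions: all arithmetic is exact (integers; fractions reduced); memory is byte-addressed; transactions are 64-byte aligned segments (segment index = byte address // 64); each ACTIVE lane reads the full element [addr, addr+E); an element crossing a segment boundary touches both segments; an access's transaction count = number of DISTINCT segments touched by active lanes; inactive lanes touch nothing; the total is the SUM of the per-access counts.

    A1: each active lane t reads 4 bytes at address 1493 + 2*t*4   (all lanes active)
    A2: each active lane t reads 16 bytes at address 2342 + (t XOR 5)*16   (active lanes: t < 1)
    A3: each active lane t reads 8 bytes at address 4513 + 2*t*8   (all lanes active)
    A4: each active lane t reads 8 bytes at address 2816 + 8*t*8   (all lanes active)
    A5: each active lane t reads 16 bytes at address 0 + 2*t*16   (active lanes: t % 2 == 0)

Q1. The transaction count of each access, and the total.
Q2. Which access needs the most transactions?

A1: 2 transactions
A2: 2 transactions
A3: 3 transactions
A4: 8 transactions
A5: 4 transactions

Answer: 2,2,3,8,4; total 19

Answer: A4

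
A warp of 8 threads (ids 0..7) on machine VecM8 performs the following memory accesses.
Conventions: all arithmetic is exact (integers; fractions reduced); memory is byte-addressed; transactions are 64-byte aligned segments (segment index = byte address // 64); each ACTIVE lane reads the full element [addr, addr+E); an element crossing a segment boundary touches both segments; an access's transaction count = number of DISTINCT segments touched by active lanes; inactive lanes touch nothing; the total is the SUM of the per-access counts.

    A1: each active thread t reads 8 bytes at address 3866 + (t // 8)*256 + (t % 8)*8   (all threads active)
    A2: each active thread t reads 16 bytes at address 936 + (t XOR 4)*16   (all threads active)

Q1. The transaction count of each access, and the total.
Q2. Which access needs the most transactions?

A1: 2 transactions
A2: 3 transactions

Answer: 2,3; total 5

Answer: A2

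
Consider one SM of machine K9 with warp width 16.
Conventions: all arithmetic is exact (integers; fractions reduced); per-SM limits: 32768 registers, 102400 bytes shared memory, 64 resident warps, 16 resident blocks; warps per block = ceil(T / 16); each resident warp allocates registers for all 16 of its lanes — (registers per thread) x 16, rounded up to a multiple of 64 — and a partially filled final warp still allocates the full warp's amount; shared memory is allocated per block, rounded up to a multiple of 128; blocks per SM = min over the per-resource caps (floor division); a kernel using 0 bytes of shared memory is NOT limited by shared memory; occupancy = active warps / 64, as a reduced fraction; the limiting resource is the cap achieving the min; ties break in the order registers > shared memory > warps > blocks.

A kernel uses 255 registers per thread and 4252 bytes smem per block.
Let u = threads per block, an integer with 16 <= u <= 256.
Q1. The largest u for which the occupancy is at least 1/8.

Answer: u = 128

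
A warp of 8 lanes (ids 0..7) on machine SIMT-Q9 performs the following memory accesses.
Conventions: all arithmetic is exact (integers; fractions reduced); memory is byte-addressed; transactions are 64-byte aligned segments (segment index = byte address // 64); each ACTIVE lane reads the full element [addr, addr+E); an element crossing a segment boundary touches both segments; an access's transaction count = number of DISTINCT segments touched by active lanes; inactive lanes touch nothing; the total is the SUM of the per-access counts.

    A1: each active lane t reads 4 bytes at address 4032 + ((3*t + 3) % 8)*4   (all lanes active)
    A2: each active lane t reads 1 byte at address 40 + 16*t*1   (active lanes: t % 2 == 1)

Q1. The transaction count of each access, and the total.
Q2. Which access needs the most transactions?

A1: 1 transaction
A2: 3 transactions

Answer: 1,3; total 4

Answer: A2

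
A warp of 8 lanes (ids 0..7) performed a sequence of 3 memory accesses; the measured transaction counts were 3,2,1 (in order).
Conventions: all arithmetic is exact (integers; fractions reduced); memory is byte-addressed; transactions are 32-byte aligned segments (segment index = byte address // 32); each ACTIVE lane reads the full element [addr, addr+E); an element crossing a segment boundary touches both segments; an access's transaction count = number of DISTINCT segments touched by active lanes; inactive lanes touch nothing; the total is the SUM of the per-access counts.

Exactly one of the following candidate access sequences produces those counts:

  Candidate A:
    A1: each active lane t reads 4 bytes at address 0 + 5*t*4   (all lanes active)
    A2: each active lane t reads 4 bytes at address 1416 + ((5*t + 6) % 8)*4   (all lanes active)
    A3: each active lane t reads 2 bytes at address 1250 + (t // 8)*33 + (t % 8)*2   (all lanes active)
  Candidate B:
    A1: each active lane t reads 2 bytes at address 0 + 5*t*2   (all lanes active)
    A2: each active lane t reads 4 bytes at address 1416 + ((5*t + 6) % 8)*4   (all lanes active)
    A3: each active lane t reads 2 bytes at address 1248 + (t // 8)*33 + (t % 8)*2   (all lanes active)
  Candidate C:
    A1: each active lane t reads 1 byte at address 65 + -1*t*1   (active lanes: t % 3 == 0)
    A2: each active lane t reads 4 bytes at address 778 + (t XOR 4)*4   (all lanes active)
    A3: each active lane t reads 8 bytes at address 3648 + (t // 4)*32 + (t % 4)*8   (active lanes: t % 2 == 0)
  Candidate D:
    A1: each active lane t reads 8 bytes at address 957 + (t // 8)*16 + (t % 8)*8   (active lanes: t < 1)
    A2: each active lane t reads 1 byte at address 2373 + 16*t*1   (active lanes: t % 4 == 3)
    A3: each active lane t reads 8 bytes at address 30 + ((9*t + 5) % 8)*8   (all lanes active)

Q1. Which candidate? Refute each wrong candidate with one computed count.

A: A1 gives 5 transactions, not 3
C: A1 gives 2 transactions, not 3
D: A1 gives 2 transactions, not 3
B: all counts match (3,2,1)

Answer: B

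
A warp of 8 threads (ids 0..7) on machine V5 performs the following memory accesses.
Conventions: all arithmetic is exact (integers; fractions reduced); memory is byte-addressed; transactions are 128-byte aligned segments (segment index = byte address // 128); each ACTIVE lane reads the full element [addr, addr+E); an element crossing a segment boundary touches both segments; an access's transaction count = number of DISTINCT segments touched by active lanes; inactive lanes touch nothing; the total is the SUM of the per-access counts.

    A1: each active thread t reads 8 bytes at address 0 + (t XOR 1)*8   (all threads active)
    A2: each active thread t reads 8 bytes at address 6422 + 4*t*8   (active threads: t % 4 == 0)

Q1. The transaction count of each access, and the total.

A1: 1 transaction
A2: 2 transactions

Answer: 1,2; total 3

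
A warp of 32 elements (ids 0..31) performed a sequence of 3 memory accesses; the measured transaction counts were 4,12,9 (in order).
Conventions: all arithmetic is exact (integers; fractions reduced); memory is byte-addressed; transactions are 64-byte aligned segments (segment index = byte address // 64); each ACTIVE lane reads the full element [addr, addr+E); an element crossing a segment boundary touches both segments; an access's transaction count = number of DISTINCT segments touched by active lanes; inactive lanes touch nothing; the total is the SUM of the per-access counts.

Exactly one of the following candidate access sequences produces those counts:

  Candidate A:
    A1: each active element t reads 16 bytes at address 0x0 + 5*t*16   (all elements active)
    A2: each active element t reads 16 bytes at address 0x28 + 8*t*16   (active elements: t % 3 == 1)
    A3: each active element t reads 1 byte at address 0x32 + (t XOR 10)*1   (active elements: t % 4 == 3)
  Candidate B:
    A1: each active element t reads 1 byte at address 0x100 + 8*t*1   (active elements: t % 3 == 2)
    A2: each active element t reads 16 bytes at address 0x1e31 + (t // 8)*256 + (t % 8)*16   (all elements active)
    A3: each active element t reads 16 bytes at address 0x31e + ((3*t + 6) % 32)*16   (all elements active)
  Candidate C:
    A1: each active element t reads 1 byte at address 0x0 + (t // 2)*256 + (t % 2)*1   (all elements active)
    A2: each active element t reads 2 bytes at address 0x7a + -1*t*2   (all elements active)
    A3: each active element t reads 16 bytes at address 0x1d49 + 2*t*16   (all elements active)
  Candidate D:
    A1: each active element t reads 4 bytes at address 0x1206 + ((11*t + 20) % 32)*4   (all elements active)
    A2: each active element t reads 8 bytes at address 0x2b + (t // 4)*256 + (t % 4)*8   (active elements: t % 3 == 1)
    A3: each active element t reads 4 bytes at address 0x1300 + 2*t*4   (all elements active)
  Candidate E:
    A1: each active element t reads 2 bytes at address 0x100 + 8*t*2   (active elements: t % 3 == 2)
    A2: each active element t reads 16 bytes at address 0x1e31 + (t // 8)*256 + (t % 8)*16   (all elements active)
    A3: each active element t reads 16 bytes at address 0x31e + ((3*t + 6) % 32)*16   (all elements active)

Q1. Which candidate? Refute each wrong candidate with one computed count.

A: A1 gives 32 transactions, not 4
C: A1 gives 16 transactions, not 4
D: A1 gives 3 transactions, not 4
E: A1 gives 8 transactions, not 4
B: all counts match (4,12,9)

Answer: B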